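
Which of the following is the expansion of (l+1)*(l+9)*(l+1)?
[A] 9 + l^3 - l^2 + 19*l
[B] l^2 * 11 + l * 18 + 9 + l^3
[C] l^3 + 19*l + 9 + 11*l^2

Expanding (l+1)*(l+9)*(l+1):
= l^3 + 19*l + 9 + 11*l^2
C) l^3 + 19*l + 9 + 11*l^2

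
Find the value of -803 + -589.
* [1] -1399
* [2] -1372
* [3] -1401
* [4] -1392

-803 + -589 = -1392
4) -1392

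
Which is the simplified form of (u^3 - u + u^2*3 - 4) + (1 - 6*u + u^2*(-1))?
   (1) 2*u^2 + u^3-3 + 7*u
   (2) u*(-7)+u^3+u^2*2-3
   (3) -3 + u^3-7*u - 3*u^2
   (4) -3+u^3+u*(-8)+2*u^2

Adding the polynomials and combining like terms:
(u^3 - u + u^2*3 - 4) + (1 - 6*u + u^2*(-1))
= u*(-7)+u^3+u^2*2-3
2) u*(-7)+u^3+u^2*2-3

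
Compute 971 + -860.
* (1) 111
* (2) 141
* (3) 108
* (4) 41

971 + -860 = 111
1) 111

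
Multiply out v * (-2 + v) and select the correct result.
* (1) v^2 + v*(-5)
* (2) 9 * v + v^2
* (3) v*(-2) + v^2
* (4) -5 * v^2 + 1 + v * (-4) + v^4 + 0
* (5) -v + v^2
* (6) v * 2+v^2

Expanding v * (-2 + v):
= v*(-2) + v^2
3) v*(-2) + v^2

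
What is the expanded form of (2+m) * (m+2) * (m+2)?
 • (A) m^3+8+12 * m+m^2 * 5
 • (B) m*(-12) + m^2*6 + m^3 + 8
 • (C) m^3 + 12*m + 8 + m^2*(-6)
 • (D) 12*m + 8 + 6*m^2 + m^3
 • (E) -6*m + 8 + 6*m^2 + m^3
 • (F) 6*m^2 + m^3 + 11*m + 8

Expanding (2+m) * (m+2) * (m+2):
= 12*m + 8 + 6*m^2 + m^3
D) 12*m + 8 + 6*m^2 + m^3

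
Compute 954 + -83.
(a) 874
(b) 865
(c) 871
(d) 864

954 + -83 = 871
c) 871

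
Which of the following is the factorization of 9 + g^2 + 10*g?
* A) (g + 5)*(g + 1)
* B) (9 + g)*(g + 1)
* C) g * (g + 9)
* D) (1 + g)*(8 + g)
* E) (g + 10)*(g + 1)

We need to factor 9 + g^2 + 10*g.
The factored form is (9 + g)*(g + 1).
B) (9 + g)*(g + 1)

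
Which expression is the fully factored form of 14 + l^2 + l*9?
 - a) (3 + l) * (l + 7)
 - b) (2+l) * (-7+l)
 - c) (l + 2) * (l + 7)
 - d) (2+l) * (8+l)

We need to factor 14 + l^2 + l*9.
The factored form is (l + 2) * (l + 7).
c) (l + 2) * (l + 7)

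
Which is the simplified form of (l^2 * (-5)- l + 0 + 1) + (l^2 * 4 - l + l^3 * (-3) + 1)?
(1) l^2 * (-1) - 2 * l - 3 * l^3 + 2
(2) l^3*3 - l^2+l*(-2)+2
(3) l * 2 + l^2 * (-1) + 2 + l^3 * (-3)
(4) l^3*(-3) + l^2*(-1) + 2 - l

Adding the polynomials and combining like terms:
(l^2*(-5) - l + 0 + 1) + (l^2*4 - l + l^3*(-3) + 1)
= l^2 * (-1) - 2 * l - 3 * l^3 + 2
1) l^2 * (-1) - 2 * l - 3 * l^3 + 2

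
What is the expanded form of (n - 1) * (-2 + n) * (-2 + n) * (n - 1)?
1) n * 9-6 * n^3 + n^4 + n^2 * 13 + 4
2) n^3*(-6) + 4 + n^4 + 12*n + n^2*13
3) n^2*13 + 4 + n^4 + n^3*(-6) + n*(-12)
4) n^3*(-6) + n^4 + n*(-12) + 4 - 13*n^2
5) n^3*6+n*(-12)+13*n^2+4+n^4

Expanding (n - 1) * (-2 + n) * (-2 + n) * (n - 1):
= n^2*13 + 4 + n^4 + n^3*(-6) + n*(-12)
3) n^2*13 + 4 + n^4 + n^3*(-6) + n*(-12)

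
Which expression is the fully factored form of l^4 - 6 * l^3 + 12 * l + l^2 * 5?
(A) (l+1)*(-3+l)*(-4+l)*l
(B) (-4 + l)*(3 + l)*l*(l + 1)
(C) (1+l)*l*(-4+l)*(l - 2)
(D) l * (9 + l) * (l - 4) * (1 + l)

We need to factor l^4 - 6 * l^3 + 12 * l + l^2 * 5.
The factored form is (l+1)*(-3+l)*(-4+l)*l.
A) (l+1)*(-3+l)*(-4+l)*l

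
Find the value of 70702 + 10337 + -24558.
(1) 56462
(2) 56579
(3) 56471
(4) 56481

First: 70702 + 10337 = 81039
Then: 81039 + -24558 = 56481
4) 56481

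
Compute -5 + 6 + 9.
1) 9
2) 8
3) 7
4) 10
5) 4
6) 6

First: -5 + 6 = 1
Then: 1 + 9 = 10
4) 10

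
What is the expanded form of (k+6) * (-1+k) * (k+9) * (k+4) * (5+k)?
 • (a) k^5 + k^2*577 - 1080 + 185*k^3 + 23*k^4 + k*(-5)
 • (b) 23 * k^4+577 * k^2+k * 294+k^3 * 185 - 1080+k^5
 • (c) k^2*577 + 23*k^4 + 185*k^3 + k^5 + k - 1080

Expanding (k+6) * (-1+k) * (k+9) * (k+4) * (5+k):
= 23 * k^4+577 * k^2+k * 294+k^3 * 185 - 1080+k^5
b) 23 * k^4+577 * k^2+k * 294+k^3 * 185 - 1080+k^5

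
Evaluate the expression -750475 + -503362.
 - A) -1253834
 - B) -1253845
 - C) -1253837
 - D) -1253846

-750475 + -503362 = -1253837
C) -1253837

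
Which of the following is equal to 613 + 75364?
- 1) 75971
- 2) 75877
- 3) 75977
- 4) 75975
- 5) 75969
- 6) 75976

613 + 75364 = 75977
3) 75977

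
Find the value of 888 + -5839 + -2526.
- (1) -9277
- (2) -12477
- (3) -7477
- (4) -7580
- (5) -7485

First: 888 + -5839 = -4951
Then: -4951 + -2526 = -7477
3) -7477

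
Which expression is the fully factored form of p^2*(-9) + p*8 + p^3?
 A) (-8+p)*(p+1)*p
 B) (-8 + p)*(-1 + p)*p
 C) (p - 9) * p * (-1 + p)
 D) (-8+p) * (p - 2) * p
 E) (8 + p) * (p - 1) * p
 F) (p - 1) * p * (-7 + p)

We need to factor p^2*(-9) + p*8 + p^3.
The factored form is (-8 + p)*(-1 + p)*p.
B) (-8 + p)*(-1 + p)*p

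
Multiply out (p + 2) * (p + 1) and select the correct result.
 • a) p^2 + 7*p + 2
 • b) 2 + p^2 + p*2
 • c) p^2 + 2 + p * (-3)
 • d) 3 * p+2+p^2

Expanding (p + 2) * (p + 1):
= 3 * p+2+p^2
d) 3 * p+2+p^2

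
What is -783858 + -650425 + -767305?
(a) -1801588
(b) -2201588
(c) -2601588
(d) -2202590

First: -783858 + -650425 = -1434283
Then: -1434283 + -767305 = -2201588
b) -2201588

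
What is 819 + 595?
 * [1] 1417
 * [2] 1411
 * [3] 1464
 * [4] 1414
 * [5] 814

819 + 595 = 1414
4) 1414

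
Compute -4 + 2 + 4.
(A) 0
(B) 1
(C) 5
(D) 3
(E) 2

First: -4 + 2 = -2
Then: -2 + 4 = 2
E) 2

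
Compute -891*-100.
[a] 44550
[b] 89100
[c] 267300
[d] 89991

-891 * -100 = 89100
b) 89100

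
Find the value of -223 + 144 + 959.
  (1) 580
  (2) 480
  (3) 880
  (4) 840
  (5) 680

First: -223 + 144 = -79
Then: -79 + 959 = 880
3) 880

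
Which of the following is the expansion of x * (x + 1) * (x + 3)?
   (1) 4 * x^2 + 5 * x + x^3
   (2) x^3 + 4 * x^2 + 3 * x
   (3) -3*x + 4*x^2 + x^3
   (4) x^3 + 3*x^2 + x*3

Expanding x * (x + 1) * (x + 3):
= x^3 + 4 * x^2 + 3 * x
2) x^3 + 4 * x^2 + 3 * x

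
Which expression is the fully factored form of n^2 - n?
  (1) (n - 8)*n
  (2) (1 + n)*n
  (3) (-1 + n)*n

We need to factor n^2 - n.
The factored form is (-1 + n)*n.
3) (-1 + n)*n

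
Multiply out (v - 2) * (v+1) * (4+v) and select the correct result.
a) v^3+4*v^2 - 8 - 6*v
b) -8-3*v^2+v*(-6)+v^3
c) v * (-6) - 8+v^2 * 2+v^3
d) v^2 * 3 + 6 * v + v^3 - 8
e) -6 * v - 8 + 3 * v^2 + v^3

Expanding (v - 2) * (v+1) * (4+v):
= -6 * v - 8 + 3 * v^2 + v^3
e) -6 * v - 8 + 3 * v^2 + v^3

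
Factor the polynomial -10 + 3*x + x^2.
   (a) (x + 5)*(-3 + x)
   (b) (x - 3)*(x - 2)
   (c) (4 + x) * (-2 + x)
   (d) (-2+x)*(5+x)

We need to factor -10 + 3*x + x^2.
The factored form is (-2+x)*(5+x).
d) (-2+x)*(5+x)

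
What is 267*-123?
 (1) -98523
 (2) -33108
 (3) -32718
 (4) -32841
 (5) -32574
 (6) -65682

267 * -123 = -32841
4) -32841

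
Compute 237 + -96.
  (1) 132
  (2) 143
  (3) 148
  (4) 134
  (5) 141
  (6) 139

237 + -96 = 141
5) 141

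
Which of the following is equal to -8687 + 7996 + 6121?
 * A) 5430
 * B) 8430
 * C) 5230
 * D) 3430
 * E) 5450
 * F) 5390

First: -8687 + 7996 = -691
Then: -691 + 6121 = 5430
A) 5430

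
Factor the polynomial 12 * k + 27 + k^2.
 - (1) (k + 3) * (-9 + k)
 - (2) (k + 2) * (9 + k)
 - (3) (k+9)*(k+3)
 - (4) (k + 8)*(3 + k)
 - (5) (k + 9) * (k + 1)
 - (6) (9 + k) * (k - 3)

We need to factor 12 * k + 27 + k^2.
The factored form is (k+9)*(k+3).
3) (k+9)*(k+3)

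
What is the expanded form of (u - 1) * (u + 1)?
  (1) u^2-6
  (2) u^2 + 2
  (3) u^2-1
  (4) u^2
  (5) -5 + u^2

Expanding (u - 1) * (u + 1):
= u^2-1
3) u^2-1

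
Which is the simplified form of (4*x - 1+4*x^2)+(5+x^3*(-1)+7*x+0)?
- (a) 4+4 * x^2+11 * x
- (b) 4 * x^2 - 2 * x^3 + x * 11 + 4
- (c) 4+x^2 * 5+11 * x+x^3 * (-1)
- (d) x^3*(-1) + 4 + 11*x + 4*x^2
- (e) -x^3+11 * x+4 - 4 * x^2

Adding the polynomials and combining like terms:
(4*x - 1 + 4*x^2) + (5 + x^3*(-1) + 7*x + 0)
= x^3*(-1) + 4 + 11*x + 4*x^2
d) x^3*(-1) + 4 + 11*x + 4*x^2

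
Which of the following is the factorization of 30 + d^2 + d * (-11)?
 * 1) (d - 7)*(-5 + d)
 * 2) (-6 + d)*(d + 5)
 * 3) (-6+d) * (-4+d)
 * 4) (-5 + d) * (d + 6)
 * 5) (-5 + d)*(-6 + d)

We need to factor 30 + d^2 + d * (-11).
The factored form is (-5 + d)*(-6 + d).
5) (-5 + d)*(-6 + d)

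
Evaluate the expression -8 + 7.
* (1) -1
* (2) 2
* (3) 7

-8 + 7 = -1
1) -1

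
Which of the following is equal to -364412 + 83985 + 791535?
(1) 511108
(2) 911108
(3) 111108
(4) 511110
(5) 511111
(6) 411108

First: -364412 + 83985 = -280427
Then: -280427 + 791535 = 511108
1) 511108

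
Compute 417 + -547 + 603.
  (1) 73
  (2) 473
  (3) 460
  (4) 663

First: 417 + -547 = -130
Then: -130 + 603 = 473
2) 473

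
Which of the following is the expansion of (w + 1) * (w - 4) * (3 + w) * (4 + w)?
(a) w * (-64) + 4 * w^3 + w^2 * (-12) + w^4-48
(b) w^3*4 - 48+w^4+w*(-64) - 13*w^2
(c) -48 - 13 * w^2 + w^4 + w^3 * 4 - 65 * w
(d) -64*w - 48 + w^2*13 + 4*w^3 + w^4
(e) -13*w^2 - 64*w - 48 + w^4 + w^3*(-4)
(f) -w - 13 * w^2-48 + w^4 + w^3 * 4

Expanding (w + 1) * (w - 4) * (3 + w) * (4 + w):
= w^3*4 - 48+w^4+w*(-64) - 13*w^2
b) w^3*4 - 48+w^4+w*(-64) - 13*w^2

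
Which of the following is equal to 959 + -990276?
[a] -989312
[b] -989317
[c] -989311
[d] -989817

959 + -990276 = -989317
b) -989317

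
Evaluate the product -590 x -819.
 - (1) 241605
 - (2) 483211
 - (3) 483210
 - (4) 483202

-590 * -819 = 483210
3) 483210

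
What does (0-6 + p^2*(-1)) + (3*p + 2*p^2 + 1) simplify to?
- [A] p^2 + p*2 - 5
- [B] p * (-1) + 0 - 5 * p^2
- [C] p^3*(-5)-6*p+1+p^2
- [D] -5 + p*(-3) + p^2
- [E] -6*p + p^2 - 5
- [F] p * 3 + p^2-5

Adding the polynomials and combining like terms:
(0 - 6 + p^2*(-1)) + (3*p + 2*p^2 + 1)
= p * 3 + p^2-5
F) p * 3 + p^2-5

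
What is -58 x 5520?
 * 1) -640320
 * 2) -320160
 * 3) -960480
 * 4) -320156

-58 * 5520 = -320160
2) -320160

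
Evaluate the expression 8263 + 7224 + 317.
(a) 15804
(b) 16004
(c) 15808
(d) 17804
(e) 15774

First: 8263 + 7224 = 15487
Then: 15487 + 317 = 15804
a) 15804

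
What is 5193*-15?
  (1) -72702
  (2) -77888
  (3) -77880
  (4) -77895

5193 * -15 = -77895
4) -77895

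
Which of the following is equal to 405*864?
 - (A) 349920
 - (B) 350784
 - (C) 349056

405 * 864 = 349920
A) 349920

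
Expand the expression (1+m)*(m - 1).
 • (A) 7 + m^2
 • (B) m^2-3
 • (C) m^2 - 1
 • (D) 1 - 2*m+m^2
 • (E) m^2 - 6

Expanding (1+m)*(m - 1):
= m^2 - 1
C) m^2 - 1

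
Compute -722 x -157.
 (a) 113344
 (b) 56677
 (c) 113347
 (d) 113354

-722 * -157 = 113354
d) 113354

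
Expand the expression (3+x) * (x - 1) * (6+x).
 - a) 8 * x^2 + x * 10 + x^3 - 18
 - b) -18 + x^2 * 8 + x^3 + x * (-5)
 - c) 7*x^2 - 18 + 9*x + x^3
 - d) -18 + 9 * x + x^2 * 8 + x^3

Expanding (3+x) * (x - 1) * (6+x):
= -18 + 9 * x + x^2 * 8 + x^3
d) -18 + 9 * x + x^2 * 8 + x^3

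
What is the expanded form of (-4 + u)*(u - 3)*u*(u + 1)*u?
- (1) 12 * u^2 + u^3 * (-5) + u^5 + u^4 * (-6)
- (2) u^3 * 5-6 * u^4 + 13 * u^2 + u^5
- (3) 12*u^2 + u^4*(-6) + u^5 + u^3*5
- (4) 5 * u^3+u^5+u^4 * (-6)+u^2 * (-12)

Expanding (-4 + u)*(u - 3)*u*(u + 1)*u:
= 12*u^2 + u^4*(-6) + u^5 + u^3*5
3) 12*u^2 + u^4*(-6) + u^5 + u^3*5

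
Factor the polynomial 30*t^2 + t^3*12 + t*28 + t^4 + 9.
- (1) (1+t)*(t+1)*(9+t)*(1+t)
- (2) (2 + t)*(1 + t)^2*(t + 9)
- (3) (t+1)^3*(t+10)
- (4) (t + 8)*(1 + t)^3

We need to factor 30*t^2 + t^3*12 + t*28 + t^4 + 9.
The factored form is (1+t)*(t+1)*(9+t)*(1+t).
1) (1+t)*(t+1)*(9+t)*(1+t)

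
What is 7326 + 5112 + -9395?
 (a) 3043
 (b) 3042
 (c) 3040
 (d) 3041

First: 7326 + 5112 = 12438
Then: 12438 + -9395 = 3043
a) 3043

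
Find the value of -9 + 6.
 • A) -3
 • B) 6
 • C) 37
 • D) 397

-9 + 6 = -3
A) -3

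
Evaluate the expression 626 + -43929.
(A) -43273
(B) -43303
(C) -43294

626 + -43929 = -43303
B) -43303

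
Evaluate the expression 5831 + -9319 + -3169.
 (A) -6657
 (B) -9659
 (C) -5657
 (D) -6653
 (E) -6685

First: 5831 + -9319 = -3488
Then: -3488 + -3169 = -6657
A) -6657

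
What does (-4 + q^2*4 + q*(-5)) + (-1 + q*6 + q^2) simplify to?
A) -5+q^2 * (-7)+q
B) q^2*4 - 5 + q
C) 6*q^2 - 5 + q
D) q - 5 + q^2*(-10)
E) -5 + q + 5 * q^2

Adding the polynomials and combining like terms:
(-4 + q^2*4 + q*(-5)) + (-1 + q*6 + q^2)
= -5 + q + 5 * q^2
E) -5 + q + 5 * q^2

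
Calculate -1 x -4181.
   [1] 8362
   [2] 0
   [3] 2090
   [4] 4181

-1 * -4181 = 4181
4) 4181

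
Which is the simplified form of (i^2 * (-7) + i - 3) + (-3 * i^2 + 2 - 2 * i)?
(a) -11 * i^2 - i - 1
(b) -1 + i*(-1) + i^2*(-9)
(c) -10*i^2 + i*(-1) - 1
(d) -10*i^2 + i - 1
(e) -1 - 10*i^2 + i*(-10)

Adding the polynomials and combining like terms:
(i^2*(-7) + i - 3) + (-3*i^2 + 2 - 2*i)
= -10*i^2 + i*(-1) - 1
c) -10*i^2 + i*(-1) - 1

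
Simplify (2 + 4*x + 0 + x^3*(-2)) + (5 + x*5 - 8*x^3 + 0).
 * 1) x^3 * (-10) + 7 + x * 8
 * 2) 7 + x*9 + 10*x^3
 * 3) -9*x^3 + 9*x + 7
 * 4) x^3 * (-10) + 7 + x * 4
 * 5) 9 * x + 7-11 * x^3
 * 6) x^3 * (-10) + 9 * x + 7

Adding the polynomials and combining like terms:
(2 + 4*x + 0 + x^3*(-2)) + (5 + x*5 - 8*x^3 + 0)
= x^3 * (-10) + 9 * x + 7
6) x^3 * (-10) + 9 * x + 7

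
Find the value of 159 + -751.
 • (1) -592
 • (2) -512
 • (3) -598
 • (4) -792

159 + -751 = -592
1) -592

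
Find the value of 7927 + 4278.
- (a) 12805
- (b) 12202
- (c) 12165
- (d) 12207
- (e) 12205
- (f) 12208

7927 + 4278 = 12205
e) 12205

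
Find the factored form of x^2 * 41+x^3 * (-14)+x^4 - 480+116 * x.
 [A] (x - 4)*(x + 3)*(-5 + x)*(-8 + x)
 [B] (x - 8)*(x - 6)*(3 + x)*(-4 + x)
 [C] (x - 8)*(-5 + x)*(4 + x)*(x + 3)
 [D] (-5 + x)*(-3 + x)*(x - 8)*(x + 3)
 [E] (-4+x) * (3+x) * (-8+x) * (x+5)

We need to factor x^2 * 41+x^3 * (-14)+x^4 - 480+116 * x.
The factored form is (x - 4)*(x + 3)*(-5 + x)*(-8 + x).
A) (x - 4)*(x + 3)*(-5 + x)*(-8 + x)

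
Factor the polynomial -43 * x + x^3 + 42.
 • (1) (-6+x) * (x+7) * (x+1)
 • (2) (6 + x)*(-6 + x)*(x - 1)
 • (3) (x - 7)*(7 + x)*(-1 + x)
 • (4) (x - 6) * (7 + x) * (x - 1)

We need to factor -43 * x + x^3 + 42.
The factored form is (x - 6) * (7 + x) * (x - 1).
4) (x - 6) * (7 + x) * (x - 1)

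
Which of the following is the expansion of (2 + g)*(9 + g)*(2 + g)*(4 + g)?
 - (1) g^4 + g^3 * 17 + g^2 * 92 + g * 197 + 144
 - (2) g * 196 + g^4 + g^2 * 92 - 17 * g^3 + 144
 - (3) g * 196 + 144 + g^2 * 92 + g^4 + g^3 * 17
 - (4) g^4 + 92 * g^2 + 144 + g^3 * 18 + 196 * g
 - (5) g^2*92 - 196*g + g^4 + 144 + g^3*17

Expanding (2 + g)*(9 + g)*(2 + g)*(4 + g):
= g * 196 + 144 + g^2 * 92 + g^4 + g^3 * 17
3) g * 196 + 144 + g^2 * 92 + g^4 + g^3 * 17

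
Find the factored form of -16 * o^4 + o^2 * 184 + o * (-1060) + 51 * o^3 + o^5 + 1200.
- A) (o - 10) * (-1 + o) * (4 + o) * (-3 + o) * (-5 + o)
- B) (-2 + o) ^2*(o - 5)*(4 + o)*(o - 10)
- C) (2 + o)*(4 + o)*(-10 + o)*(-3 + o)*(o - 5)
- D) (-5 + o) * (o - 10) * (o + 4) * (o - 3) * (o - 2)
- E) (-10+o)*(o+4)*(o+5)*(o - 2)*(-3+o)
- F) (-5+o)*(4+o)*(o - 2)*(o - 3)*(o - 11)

We need to factor -16 * o^4 + o^2 * 184 + o * (-1060) + 51 * o^3 + o^5 + 1200.
The factored form is (-5 + o) * (o - 10) * (o + 4) * (o - 3) * (o - 2).
D) (-5 + o) * (o - 10) * (o + 4) * (o - 3) * (o - 2)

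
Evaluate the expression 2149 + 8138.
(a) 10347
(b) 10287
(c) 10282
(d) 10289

2149 + 8138 = 10287
b) 10287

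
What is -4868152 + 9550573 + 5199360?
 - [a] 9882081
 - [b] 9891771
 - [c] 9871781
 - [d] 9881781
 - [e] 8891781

First: -4868152 + 9550573 = 4682421
Then: 4682421 + 5199360 = 9881781
d) 9881781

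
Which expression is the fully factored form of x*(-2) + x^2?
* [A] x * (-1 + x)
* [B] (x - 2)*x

We need to factor x*(-2) + x^2.
The factored form is (x - 2)*x.
B) (x - 2)*x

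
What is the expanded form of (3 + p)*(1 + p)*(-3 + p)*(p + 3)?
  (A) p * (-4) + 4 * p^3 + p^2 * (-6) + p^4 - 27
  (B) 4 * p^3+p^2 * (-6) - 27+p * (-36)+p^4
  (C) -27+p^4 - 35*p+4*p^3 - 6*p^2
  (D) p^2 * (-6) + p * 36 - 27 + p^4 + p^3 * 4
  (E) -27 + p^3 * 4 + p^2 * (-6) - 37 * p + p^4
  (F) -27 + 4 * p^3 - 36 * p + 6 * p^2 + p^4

Expanding (3 + p)*(1 + p)*(-3 + p)*(p + 3):
= 4 * p^3+p^2 * (-6) - 27+p * (-36)+p^4
B) 4 * p^3+p^2 * (-6) - 27+p * (-36)+p^4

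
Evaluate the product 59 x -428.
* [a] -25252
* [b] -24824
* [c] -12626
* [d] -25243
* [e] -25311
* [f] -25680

59 * -428 = -25252
a) -25252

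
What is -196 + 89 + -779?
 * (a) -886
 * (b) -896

First: -196 + 89 = -107
Then: -107 + -779 = -886
a) -886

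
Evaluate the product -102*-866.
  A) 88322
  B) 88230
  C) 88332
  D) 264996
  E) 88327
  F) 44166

-102 * -866 = 88332
C) 88332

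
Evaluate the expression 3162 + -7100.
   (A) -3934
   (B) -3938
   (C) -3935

3162 + -7100 = -3938
B) -3938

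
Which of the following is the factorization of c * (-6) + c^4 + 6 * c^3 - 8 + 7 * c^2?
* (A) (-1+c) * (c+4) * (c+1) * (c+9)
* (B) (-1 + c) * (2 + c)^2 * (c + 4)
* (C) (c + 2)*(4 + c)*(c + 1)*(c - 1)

We need to factor c * (-6) + c^4 + 6 * c^3 - 8 + 7 * c^2.
The factored form is (c + 2)*(4 + c)*(c + 1)*(c - 1).
C) (c + 2)*(4 + c)*(c + 1)*(c - 1)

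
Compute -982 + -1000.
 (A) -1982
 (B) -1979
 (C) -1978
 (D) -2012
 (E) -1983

-982 + -1000 = -1982
A) -1982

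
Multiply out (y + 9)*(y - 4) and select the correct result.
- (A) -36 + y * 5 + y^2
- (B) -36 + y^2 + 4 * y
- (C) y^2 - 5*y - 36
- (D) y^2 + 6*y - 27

Expanding (y + 9)*(y - 4):
= -36 + y * 5 + y^2
A) -36 + y * 5 + y^2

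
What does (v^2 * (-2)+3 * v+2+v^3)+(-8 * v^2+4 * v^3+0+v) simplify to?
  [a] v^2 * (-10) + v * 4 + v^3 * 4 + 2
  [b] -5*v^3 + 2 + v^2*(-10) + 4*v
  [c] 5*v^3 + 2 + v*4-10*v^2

Adding the polynomials and combining like terms:
(v^2*(-2) + 3*v + 2 + v^3) + (-8*v^2 + 4*v^3 + 0 + v)
= 5*v^3 + 2 + v*4-10*v^2
c) 5*v^3 + 2 + v*4-10*v^2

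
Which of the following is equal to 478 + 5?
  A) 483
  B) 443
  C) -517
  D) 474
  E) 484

478 + 5 = 483
A) 483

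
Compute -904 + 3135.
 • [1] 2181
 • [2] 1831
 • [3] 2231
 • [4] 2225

-904 + 3135 = 2231
3) 2231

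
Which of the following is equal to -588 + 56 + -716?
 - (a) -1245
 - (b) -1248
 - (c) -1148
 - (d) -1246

First: -588 + 56 = -532
Then: -532 + -716 = -1248
b) -1248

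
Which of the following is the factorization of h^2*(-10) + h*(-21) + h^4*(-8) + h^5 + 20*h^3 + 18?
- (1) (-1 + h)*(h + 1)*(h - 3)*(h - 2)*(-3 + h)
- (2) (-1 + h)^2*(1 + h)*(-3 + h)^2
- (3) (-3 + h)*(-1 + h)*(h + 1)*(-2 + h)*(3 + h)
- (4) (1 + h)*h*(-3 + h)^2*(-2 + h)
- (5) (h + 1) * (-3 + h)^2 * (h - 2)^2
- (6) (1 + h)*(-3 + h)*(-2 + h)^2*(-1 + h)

We need to factor h^2*(-10) + h*(-21) + h^4*(-8) + h^5 + 20*h^3 + 18.
The factored form is (-1 + h)*(h + 1)*(h - 3)*(h - 2)*(-3 + h).
1) (-1 + h)*(h + 1)*(h - 3)*(h - 2)*(-3 + h)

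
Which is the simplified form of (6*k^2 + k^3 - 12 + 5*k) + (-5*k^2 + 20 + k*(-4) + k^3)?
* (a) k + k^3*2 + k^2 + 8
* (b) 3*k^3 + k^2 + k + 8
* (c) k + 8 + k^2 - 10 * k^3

Adding the polynomials and combining like terms:
(6*k^2 + k^3 - 12 + 5*k) + (-5*k^2 + 20 + k*(-4) + k^3)
= k + k^3*2 + k^2 + 8
a) k + k^3*2 + k^2 + 8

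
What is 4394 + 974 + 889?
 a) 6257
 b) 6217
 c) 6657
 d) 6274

First: 4394 + 974 = 5368
Then: 5368 + 889 = 6257
a) 6257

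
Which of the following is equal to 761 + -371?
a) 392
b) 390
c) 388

761 + -371 = 390
b) 390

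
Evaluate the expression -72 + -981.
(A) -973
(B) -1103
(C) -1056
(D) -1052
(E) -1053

-72 + -981 = -1053
E) -1053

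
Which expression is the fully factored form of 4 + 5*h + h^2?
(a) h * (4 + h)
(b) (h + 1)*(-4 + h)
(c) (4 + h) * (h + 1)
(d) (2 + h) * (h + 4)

We need to factor 4 + 5*h + h^2.
The factored form is (4 + h) * (h + 1).
c) (4 + h) * (h + 1)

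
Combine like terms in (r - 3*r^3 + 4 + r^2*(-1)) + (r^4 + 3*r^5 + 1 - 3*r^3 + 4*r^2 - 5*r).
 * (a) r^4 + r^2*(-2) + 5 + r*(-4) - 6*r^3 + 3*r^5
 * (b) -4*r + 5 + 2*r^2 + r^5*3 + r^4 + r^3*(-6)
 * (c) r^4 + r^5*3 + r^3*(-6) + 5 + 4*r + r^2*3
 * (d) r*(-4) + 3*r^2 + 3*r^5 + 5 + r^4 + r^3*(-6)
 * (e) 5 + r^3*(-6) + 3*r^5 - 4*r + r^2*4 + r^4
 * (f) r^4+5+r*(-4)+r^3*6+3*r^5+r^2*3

Adding the polynomials and combining like terms:
(r - 3*r^3 + 4 + r^2*(-1)) + (r^4 + 3*r^5 + 1 - 3*r^3 + 4*r^2 - 5*r)
= r*(-4) + 3*r^2 + 3*r^5 + 5 + r^4 + r^3*(-6)
d) r*(-4) + 3*r^2 + 3*r^5 + 5 + r^4 + r^3*(-6)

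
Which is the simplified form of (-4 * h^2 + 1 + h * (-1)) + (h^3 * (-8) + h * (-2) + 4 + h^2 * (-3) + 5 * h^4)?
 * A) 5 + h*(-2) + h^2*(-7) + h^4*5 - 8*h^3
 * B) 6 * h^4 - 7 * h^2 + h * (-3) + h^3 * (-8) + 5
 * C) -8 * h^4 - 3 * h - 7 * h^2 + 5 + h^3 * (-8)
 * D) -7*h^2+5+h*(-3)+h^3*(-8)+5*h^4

Adding the polynomials and combining like terms:
(-4*h^2 + 1 + h*(-1)) + (h^3*(-8) + h*(-2) + 4 + h^2*(-3) + 5*h^4)
= -7*h^2+5+h*(-3)+h^3*(-8)+5*h^4
D) -7*h^2+5+h*(-3)+h^3*(-8)+5*h^4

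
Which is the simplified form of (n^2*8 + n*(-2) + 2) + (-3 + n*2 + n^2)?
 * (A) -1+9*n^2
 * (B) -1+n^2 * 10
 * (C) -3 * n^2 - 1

Adding the polynomials and combining like terms:
(n^2*8 + n*(-2) + 2) + (-3 + n*2 + n^2)
= -1+9*n^2
A) -1+9*n^2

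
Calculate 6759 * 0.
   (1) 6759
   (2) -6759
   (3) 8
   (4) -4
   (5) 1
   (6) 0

6759 * 0 = 0
6) 0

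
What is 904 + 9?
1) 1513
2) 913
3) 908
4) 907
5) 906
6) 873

904 + 9 = 913
2) 913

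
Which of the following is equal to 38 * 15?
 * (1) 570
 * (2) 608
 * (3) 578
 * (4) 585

38 * 15 = 570
1) 570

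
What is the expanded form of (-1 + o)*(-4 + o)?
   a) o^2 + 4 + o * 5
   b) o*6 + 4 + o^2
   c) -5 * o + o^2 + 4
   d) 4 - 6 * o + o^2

Expanding (-1 + o)*(-4 + o):
= -5 * o + o^2 + 4
c) -5 * o + o^2 + 4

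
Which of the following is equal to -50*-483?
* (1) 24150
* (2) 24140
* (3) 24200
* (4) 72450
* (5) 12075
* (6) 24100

-50 * -483 = 24150
1) 24150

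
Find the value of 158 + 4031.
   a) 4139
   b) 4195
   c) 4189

158 + 4031 = 4189
c) 4189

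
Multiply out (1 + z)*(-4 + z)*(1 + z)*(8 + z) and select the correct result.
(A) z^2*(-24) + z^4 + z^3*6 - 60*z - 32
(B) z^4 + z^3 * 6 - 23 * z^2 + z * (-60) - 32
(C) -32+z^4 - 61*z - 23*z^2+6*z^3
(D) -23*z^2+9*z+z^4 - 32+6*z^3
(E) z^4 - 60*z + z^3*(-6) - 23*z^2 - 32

Expanding (1 + z)*(-4 + z)*(1 + z)*(8 + z):
= z^4 + z^3 * 6 - 23 * z^2 + z * (-60) - 32
B) z^4 + z^3 * 6 - 23 * z^2 + z * (-60) - 32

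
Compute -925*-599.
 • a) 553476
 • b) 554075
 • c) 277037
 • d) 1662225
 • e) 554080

-925 * -599 = 554075
b) 554075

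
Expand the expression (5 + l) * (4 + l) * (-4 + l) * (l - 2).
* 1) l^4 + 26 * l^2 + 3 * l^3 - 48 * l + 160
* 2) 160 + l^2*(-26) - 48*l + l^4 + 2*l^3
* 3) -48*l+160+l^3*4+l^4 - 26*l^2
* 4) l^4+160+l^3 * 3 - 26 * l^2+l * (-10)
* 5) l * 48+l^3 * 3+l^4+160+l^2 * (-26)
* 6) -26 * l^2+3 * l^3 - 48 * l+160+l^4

Expanding (5 + l) * (4 + l) * (-4 + l) * (l - 2):
= -26 * l^2+3 * l^3 - 48 * l+160+l^4
6) -26 * l^2+3 * l^3 - 48 * l+160+l^4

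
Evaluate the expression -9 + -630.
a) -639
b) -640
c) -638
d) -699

-9 + -630 = -639
a) -639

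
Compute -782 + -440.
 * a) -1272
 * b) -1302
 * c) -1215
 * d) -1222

-782 + -440 = -1222
d) -1222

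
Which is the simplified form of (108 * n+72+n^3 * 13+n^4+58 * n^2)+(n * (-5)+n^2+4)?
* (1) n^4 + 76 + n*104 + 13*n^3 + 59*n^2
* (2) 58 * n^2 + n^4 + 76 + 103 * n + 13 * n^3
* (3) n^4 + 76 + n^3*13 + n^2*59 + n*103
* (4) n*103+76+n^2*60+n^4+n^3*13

Adding the polynomials and combining like terms:
(108*n + 72 + n^3*13 + n^4 + 58*n^2) + (n*(-5) + n^2 + 4)
= n^4 + 76 + n^3*13 + n^2*59 + n*103
3) n^4 + 76 + n^3*13 + n^2*59 + n*103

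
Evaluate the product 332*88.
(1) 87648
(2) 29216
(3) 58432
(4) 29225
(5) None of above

332 * 88 = 29216
2) 29216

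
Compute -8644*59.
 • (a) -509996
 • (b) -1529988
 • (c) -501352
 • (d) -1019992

-8644 * 59 = -509996
a) -509996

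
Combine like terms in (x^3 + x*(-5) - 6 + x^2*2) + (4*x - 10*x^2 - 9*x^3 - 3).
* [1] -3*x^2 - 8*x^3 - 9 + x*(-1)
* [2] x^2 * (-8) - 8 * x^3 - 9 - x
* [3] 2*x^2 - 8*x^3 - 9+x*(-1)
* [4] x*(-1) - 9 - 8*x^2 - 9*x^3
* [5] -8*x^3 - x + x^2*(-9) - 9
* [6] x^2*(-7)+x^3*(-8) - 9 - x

Adding the polynomials and combining like terms:
(x^3 + x*(-5) - 6 + x^2*2) + (4*x - 10*x^2 - 9*x^3 - 3)
= x^2 * (-8) - 8 * x^3 - 9 - x
2) x^2 * (-8) - 8 * x^3 - 9 - x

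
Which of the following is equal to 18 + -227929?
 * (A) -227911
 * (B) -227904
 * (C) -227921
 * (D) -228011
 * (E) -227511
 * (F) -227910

18 + -227929 = -227911
A) -227911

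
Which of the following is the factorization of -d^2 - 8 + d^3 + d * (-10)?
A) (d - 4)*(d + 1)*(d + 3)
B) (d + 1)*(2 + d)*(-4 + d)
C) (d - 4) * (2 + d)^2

We need to factor -d^2 - 8 + d^3 + d * (-10).
The factored form is (d + 1)*(2 + d)*(-4 + d).
B) (d + 1)*(2 + d)*(-4 + d)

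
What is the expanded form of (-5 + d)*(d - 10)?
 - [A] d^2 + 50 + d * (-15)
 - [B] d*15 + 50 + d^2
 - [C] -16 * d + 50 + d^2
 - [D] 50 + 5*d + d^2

Expanding (-5 + d)*(d - 10):
= d^2 + 50 + d * (-15)
A) d^2 + 50 + d * (-15)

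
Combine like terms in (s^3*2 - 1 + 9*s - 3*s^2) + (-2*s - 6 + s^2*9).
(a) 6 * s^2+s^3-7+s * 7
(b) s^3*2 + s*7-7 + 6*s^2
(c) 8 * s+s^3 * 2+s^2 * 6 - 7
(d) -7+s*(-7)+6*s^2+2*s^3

Adding the polynomials and combining like terms:
(s^3*2 - 1 + 9*s - 3*s^2) + (-2*s - 6 + s^2*9)
= s^3*2 + s*7-7 + 6*s^2
b) s^3*2 + s*7-7 + 6*s^2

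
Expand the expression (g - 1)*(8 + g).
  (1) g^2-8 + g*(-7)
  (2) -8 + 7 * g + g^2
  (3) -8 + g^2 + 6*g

Expanding (g - 1)*(8 + g):
= -8 + 7 * g + g^2
2) -8 + 7 * g + g^2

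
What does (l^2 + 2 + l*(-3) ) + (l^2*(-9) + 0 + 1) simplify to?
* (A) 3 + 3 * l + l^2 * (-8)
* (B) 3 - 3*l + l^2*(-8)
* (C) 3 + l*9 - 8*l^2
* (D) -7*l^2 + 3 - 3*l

Adding the polynomials and combining like terms:
(l^2 + 2 + l*(-3)) + (l^2*(-9) + 0 + 1)
= 3 - 3*l + l^2*(-8)
B) 3 - 3*l + l^2*(-8)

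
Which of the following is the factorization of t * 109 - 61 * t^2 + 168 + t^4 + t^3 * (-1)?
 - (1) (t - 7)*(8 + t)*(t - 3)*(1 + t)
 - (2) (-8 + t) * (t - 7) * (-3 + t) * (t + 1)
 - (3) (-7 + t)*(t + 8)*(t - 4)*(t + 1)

We need to factor t * 109 - 61 * t^2 + 168 + t^4 + t^3 * (-1).
The factored form is (t - 7)*(8 + t)*(t - 3)*(1 + t).
1) (t - 7)*(8 + t)*(t - 3)*(1 + t)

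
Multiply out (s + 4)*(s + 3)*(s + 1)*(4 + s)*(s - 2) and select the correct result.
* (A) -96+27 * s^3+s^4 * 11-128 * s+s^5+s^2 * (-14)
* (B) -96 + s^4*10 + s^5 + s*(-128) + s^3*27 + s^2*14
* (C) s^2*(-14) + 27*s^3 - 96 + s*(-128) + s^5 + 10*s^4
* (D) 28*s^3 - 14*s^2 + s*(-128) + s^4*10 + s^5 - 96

Expanding (s + 4)*(s + 3)*(s + 1)*(4 + s)*(s - 2):
= s^2*(-14) + 27*s^3 - 96 + s*(-128) + s^5 + 10*s^4
C) s^2*(-14) + 27*s^3 - 96 + s*(-128) + s^5 + 10*s^4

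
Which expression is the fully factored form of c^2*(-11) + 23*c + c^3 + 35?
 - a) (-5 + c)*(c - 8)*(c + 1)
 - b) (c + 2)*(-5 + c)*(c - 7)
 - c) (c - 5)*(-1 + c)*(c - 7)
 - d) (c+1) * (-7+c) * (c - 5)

We need to factor c^2*(-11) + 23*c + c^3 + 35.
The factored form is (c+1) * (-7+c) * (c - 5).
d) (c+1) * (-7+c) * (c - 5)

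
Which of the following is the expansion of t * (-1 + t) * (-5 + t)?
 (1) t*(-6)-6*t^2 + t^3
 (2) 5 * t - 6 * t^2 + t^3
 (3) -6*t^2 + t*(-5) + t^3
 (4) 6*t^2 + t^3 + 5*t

Expanding t * (-1 + t) * (-5 + t):
= 5 * t - 6 * t^2 + t^3
2) 5 * t - 6 * t^2 + t^3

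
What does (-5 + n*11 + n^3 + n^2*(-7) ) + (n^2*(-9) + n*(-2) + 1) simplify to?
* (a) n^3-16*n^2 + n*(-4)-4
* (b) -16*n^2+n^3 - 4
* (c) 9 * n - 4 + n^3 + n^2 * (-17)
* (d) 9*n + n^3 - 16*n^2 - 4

Adding the polynomials and combining like terms:
(-5 + n*11 + n^3 + n^2*(-7)) + (n^2*(-9) + n*(-2) + 1)
= 9*n + n^3 - 16*n^2 - 4
d) 9*n + n^3 - 16*n^2 - 4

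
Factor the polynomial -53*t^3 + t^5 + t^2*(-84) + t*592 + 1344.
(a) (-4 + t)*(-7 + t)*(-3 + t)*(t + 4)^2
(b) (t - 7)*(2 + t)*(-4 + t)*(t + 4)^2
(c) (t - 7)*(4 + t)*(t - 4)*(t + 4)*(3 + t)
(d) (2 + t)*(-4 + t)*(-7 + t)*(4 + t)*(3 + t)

We need to factor -53*t^3 + t^5 + t^2*(-84) + t*592 + 1344.
The factored form is (t - 7)*(4 + t)*(t - 4)*(t + 4)*(3 + t).
c) (t - 7)*(4 + t)*(t - 4)*(t + 4)*(3 + t)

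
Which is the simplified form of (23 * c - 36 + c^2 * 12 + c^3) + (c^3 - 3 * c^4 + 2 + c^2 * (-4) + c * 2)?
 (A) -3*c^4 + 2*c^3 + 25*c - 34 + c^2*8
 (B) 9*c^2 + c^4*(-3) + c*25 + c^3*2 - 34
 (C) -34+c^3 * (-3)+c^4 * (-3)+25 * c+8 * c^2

Adding the polynomials and combining like terms:
(23*c - 36 + c^2*12 + c^3) + (c^3 - 3*c^4 + 2 + c^2*(-4) + c*2)
= -3*c^4 + 2*c^3 + 25*c - 34 + c^2*8
A) -3*c^4 + 2*c^3 + 25*c - 34 + c^2*8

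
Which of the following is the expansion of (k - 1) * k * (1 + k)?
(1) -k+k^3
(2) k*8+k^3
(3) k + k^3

Expanding (k - 1) * k * (1 + k):
= -k+k^3
1) -k+k^3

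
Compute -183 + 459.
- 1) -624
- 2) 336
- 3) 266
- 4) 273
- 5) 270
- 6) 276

-183 + 459 = 276
6) 276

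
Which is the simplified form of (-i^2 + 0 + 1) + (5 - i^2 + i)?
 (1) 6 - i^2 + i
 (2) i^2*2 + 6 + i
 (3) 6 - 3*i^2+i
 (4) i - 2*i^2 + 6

Adding the polynomials and combining like terms:
(-i^2 + 0 + 1) + (5 - i^2 + i)
= i - 2*i^2 + 6
4) i - 2*i^2 + 6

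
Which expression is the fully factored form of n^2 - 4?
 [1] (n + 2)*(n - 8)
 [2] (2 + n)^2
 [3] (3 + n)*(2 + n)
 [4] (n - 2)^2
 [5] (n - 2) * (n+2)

We need to factor n^2 - 4.
The factored form is (n - 2) * (n+2).
5) (n - 2) * (n+2)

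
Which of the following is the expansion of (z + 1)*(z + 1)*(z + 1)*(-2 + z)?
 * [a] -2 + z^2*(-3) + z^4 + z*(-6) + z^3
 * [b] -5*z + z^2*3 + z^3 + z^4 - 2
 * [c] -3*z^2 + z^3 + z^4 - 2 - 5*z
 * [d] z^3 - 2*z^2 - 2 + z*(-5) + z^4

Expanding (z + 1)*(z + 1)*(z + 1)*(-2 + z):
= -3*z^2 + z^3 + z^4 - 2 - 5*z
c) -3*z^2 + z^3 + z^4 - 2 - 5*z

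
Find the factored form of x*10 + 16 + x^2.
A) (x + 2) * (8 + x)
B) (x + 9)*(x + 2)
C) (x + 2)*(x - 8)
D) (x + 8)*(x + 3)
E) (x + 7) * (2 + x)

We need to factor x*10 + 16 + x^2.
The factored form is (x + 2) * (8 + x).
A) (x + 2) * (8 + x)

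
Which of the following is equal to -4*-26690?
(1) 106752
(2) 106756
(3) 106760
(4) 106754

-4 * -26690 = 106760
3) 106760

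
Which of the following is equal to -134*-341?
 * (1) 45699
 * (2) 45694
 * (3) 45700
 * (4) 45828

-134 * -341 = 45694
2) 45694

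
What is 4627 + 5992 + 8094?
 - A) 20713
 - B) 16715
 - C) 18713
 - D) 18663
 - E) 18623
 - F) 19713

First: 4627 + 5992 = 10619
Then: 10619 + 8094 = 18713
C) 18713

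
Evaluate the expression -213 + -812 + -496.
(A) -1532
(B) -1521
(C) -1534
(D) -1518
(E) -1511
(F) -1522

First: -213 + -812 = -1025
Then: -1025 + -496 = -1521
B) -1521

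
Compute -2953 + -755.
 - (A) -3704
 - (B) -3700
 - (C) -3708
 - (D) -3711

-2953 + -755 = -3708
C) -3708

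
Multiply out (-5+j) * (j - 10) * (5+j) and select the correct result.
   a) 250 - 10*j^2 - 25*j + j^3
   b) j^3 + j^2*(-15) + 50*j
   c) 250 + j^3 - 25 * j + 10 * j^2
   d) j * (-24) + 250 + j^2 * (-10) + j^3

Expanding (-5+j) * (j - 10) * (5+j):
= 250 - 10*j^2 - 25*j + j^3
a) 250 - 10*j^2 - 25*j + j^3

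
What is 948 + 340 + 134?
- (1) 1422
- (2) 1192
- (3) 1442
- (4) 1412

First: 948 + 340 = 1288
Then: 1288 + 134 = 1422
1) 1422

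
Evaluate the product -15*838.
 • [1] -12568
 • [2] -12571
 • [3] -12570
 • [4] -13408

-15 * 838 = -12570
3) -12570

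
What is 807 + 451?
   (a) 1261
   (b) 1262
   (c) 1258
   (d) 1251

807 + 451 = 1258
c) 1258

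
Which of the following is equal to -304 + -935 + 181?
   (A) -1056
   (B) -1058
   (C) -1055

First: -304 + -935 = -1239
Then: -1239 + 181 = -1058
B) -1058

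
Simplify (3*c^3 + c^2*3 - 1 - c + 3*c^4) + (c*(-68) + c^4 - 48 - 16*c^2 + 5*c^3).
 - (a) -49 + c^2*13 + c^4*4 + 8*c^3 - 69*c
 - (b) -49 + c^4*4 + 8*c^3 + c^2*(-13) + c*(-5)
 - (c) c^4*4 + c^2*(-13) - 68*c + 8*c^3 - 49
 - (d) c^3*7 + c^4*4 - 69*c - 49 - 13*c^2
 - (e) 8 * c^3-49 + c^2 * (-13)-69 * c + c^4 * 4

Adding the polynomials and combining like terms:
(3*c^3 + c^2*3 - 1 - c + 3*c^4) + (c*(-68) + c^4 - 48 - 16*c^2 + 5*c^3)
= 8 * c^3-49 + c^2 * (-13)-69 * c + c^4 * 4
e) 8 * c^3-49 + c^2 * (-13)-69 * c + c^4 * 4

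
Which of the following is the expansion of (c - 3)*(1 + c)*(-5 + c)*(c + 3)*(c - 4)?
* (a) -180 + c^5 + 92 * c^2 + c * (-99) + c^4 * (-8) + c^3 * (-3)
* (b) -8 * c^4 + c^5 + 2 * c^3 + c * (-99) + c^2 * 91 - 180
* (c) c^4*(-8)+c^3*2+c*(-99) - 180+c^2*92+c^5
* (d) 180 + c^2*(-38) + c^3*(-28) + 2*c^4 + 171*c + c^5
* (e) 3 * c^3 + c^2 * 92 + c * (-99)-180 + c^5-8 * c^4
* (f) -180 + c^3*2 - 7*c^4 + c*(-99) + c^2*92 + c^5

Expanding (c - 3)*(1 + c)*(-5 + c)*(c + 3)*(c - 4):
= c^4*(-8)+c^3*2+c*(-99) - 180+c^2*92+c^5
c) c^4*(-8)+c^3*2+c*(-99) - 180+c^2*92+c^5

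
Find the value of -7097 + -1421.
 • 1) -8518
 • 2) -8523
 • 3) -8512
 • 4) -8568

-7097 + -1421 = -8518
1) -8518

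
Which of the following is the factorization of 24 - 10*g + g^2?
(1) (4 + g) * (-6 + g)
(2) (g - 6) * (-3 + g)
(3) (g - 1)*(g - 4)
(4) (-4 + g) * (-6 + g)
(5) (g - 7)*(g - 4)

We need to factor 24 - 10*g + g^2.
The factored form is (-4 + g) * (-6 + g).
4) (-4 + g) * (-6 + g)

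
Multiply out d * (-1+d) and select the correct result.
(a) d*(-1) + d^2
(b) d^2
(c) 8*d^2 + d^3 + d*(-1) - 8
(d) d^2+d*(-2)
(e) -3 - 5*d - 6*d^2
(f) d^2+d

Expanding d * (-1+d):
= d*(-1) + d^2
a) d*(-1) + d^2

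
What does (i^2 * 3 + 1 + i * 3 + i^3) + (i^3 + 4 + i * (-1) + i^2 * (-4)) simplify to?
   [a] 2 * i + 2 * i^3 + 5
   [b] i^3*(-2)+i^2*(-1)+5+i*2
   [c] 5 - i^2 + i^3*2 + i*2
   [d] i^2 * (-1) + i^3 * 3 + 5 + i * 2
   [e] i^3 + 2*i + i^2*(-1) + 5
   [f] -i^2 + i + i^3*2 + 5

Adding the polynomials and combining like terms:
(i^2*3 + 1 + i*3 + i^3) + (i^3 + 4 + i*(-1) + i^2*(-4))
= 5 - i^2 + i^3*2 + i*2
c) 5 - i^2 + i^3*2 + i*2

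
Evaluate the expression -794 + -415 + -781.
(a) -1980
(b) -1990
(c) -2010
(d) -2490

First: -794 + -415 = -1209
Then: -1209 + -781 = -1990
b) -1990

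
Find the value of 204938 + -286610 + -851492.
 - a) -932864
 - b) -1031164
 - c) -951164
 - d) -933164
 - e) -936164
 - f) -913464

First: 204938 + -286610 = -81672
Then: -81672 + -851492 = -933164
d) -933164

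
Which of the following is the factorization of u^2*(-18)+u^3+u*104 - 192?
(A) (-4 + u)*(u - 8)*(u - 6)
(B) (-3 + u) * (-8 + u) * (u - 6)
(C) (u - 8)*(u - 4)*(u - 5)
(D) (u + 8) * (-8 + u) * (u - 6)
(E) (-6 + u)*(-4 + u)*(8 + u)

We need to factor u^2*(-18)+u^3+u*104 - 192.
The factored form is (-4 + u)*(u - 8)*(u - 6).
A) (-4 + u)*(u - 8)*(u - 6)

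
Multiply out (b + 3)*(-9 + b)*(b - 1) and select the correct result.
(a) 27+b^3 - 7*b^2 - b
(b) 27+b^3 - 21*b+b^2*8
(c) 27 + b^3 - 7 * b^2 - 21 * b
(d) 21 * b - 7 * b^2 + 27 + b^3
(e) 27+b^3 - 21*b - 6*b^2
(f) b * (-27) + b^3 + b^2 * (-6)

Expanding (b + 3)*(-9 + b)*(b - 1):
= 27 + b^3 - 7 * b^2 - 21 * b
c) 27 + b^3 - 7 * b^2 - 21 * b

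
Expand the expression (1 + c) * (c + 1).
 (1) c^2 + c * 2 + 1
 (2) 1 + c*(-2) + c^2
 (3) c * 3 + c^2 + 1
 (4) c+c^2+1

Expanding (1 + c) * (c + 1):
= c^2 + c * 2 + 1
1) c^2 + c * 2 + 1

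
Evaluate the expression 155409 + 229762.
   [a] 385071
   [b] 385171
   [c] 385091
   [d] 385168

155409 + 229762 = 385171
b) 385171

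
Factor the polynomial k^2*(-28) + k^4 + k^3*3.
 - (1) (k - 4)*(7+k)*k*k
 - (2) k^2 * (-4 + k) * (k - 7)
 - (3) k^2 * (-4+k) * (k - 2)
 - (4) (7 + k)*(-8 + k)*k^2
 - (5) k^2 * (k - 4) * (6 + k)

We need to factor k^2*(-28) + k^4 + k^3*3.
The factored form is (k - 4)*(7+k)*k*k.
1) (k - 4)*(7+k)*k*k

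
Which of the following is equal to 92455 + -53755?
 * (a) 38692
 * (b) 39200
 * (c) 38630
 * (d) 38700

92455 + -53755 = 38700
d) 38700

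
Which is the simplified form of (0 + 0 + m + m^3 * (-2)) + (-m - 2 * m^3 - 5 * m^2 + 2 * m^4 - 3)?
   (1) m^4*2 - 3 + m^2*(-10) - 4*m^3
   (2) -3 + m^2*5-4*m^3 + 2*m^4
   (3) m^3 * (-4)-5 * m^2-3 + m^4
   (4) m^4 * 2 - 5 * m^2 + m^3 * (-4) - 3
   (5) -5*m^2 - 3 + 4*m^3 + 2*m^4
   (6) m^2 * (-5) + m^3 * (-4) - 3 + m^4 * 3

Adding the polynomials and combining like terms:
(0 + 0 + m + m^3*(-2)) + (-m - 2*m^3 - 5*m^2 + 2*m^4 - 3)
= m^4 * 2 - 5 * m^2 + m^3 * (-4) - 3
4) m^4 * 2 - 5 * m^2 + m^3 * (-4) - 3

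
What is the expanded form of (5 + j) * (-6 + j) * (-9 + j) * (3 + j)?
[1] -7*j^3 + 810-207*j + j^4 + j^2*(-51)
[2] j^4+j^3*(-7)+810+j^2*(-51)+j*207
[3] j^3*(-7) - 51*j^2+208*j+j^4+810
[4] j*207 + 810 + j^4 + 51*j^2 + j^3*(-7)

Expanding (5 + j) * (-6 + j) * (-9 + j) * (3 + j):
= j^4+j^3*(-7)+810+j^2*(-51)+j*207
2) j^4+j^3*(-7)+810+j^2*(-51)+j*207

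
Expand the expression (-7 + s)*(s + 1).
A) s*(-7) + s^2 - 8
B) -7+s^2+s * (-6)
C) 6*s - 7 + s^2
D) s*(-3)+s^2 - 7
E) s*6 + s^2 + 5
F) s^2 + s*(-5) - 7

Expanding (-7 + s)*(s + 1):
= -7+s^2+s * (-6)
B) -7+s^2+s * (-6)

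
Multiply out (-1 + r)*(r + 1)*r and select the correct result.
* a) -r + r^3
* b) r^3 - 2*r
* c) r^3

Expanding (-1 + r)*(r + 1)*r:
= -r + r^3
a) -r + r^3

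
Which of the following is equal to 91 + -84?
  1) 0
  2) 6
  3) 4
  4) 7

91 + -84 = 7
4) 7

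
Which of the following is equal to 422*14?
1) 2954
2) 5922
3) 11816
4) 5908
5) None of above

422 * 14 = 5908
4) 5908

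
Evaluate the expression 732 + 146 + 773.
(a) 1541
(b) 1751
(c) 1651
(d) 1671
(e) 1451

First: 732 + 146 = 878
Then: 878 + 773 = 1651
c) 1651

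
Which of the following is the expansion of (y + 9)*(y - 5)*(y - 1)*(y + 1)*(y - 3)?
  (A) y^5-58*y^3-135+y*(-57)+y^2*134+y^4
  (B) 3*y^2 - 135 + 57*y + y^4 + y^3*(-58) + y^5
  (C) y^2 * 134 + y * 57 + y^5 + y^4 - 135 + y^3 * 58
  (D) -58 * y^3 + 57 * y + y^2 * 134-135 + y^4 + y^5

Expanding (y + 9)*(y - 5)*(y - 1)*(y + 1)*(y - 3):
= -58 * y^3 + 57 * y + y^2 * 134-135 + y^4 + y^5
D) -58 * y^3 + 57 * y + y^2 * 134-135 + y^4 + y^5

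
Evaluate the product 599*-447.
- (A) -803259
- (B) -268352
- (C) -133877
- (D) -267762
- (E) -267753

599 * -447 = -267753
E) -267753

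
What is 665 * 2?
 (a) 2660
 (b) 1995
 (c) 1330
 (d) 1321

665 * 2 = 1330
c) 1330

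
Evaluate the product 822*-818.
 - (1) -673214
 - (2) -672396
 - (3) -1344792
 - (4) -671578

822 * -818 = -672396
2) -672396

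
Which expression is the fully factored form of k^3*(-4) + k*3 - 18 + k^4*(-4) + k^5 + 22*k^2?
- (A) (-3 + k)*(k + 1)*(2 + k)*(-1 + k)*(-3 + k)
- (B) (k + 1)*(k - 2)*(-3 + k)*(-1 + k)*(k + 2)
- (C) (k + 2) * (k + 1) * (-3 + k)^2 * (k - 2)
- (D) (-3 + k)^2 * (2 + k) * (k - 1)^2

We need to factor k^3*(-4) + k*3 - 18 + k^4*(-4) + k^5 + 22*k^2.
The factored form is (-3 + k)*(k + 1)*(2 + k)*(-1 + k)*(-3 + k).
A) (-3 + k)*(k + 1)*(2 + k)*(-1 + k)*(-3 + k)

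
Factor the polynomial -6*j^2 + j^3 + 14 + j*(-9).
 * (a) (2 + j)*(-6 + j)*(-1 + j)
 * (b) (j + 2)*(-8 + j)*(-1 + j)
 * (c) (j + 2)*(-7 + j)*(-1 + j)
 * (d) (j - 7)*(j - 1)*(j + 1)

We need to factor -6*j^2 + j^3 + 14 + j*(-9).
The factored form is (j + 2)*(-7 + j)*(-1 + j).
c) (j + 2)*(-7 + j)*(-1 + j)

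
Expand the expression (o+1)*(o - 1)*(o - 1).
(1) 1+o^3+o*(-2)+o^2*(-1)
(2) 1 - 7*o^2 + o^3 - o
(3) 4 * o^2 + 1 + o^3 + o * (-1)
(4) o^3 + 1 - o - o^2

Expanding (o+1)*(o - 1)*(o - 1):
= o^3 + 1 - o - o^2
4) o^3 + 1 - o - o^2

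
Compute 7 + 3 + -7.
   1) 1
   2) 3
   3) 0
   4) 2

First: 7 + 3 = 10
Then: 10 + -7 = 3
2) 3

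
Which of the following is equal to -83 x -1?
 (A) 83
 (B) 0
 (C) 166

-83 * -1 = 83
A) 83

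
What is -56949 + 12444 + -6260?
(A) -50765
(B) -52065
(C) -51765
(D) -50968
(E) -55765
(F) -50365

First: -56949 + 12444 = -44505
Then: -44505 + -6260 = -50765
A) -50765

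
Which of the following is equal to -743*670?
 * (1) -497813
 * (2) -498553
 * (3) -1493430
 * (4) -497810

-743 * 670 = -497810
4) -497810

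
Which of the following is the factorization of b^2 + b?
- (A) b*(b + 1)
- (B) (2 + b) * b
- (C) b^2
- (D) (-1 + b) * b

We need to factor b^2 + b.
The factored form is b*(b + 1).
A) b*(b + 1)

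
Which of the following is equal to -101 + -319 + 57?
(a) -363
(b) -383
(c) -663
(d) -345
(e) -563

First: -101 + -319 = -420
Then: -420 + 57 = -363
a) -363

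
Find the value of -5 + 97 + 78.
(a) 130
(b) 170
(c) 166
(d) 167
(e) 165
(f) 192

First: -5 + 97 = 92
Then: 92 + 78 = 170
b) 170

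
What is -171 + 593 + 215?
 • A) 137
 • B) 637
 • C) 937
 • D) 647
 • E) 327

First: -171 + 593 = 422
Then: 422 + 215 = 637
B) 637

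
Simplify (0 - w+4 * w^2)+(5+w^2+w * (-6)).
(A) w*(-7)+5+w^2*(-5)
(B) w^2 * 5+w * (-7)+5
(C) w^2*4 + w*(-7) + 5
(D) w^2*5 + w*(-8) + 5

Adding the polynomials and combining like terms:
(0 - w + 4*w^2) + (5 + w^2 + w*(-6))
= w^2 * 5+w * (-7)+5
B) w^2 * 5+w * (-7)+5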